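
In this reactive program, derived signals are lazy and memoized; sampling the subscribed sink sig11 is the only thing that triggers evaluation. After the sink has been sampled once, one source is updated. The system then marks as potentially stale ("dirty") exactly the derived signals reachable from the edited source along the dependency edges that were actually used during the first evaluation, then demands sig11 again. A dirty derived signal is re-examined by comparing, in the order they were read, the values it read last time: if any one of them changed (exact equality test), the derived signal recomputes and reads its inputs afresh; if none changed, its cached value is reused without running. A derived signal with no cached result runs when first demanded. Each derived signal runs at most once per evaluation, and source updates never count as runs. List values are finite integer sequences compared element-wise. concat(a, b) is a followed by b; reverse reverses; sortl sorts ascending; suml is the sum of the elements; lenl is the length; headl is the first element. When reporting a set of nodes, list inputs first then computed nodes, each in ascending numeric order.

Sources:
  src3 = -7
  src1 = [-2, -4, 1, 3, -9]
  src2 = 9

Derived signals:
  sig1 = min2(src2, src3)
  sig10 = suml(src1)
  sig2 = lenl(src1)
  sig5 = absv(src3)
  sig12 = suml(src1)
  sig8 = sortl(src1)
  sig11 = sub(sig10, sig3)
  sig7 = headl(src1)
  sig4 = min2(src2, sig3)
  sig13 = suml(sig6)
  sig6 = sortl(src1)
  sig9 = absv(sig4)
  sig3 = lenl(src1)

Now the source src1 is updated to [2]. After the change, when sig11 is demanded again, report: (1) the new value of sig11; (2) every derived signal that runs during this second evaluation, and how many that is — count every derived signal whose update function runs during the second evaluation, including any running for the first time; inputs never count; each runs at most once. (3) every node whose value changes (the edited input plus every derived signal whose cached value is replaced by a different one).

Demanding sig11 again yields 1.
3 derived signals run: sig3, sig10, sig11.
The nodes whose values change: src1, sig3, sig10, sig11.

First demand of the output computes:
  sig3 = lenl([-2, -4, 1, 3, -9]) = 5
  sig10 = suml([-2, -4, 1, 3, -9]) = -11
  sig11 = sub(-11, 5) = -16

After the edit, cleaning proceeds:
  sig3: a read changed (src1 [-2, -4, 1, 3, -9]->[2]) — executes, giving 1.
  sig10: a read changed (src1 [-2, -4, 1, 3, -9]->[2]) — executes, giving 2.
  sig11: a read changed (sig10 -11->2; sig3 5->1) — executes, giving 1.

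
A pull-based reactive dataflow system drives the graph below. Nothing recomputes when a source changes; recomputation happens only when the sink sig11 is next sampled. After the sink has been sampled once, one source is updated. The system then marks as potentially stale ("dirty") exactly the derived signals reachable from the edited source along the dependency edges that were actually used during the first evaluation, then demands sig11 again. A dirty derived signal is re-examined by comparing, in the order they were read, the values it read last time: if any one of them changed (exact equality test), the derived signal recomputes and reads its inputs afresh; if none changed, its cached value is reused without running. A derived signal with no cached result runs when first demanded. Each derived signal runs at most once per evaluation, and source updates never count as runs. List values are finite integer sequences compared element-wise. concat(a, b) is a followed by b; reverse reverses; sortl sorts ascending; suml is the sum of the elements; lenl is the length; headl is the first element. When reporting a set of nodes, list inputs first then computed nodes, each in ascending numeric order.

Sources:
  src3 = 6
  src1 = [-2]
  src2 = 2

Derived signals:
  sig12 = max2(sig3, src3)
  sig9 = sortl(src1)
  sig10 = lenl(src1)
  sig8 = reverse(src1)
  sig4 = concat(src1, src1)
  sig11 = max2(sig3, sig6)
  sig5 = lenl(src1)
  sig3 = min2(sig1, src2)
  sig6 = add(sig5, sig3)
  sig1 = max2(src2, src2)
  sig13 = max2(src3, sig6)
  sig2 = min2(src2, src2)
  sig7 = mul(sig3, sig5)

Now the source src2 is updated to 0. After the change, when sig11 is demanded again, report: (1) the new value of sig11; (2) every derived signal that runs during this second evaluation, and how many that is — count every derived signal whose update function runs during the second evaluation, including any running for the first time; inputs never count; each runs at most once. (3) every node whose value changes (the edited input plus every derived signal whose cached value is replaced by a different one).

First evaluation (everything demanded from the output):
  sig1 = max2(2, 2) = 2
  sig3 = min2(2, 2) = 2
  sig5 = lenl([-2]) = 1
  sig6 = add(1, 2) = 3
  sig11 = max2(2, 3) = 3

Propagation after the edit:
  sig1: runs — src2 2->0; src2 2->0; result 0.
  sig3: runs — sig1 2->0; src2 2->0; result 0.
  sig6: runs — sig3 2->0; result 1.
  sig11: runs — sig3 2->0; sig6 3->1; result 1.

New value of sig11: 1.
Derived signals that run: sig1, sig3, sig6, sig11 — 4 in total.
Values that change: src2, sig1, sig3, sig6, sig11.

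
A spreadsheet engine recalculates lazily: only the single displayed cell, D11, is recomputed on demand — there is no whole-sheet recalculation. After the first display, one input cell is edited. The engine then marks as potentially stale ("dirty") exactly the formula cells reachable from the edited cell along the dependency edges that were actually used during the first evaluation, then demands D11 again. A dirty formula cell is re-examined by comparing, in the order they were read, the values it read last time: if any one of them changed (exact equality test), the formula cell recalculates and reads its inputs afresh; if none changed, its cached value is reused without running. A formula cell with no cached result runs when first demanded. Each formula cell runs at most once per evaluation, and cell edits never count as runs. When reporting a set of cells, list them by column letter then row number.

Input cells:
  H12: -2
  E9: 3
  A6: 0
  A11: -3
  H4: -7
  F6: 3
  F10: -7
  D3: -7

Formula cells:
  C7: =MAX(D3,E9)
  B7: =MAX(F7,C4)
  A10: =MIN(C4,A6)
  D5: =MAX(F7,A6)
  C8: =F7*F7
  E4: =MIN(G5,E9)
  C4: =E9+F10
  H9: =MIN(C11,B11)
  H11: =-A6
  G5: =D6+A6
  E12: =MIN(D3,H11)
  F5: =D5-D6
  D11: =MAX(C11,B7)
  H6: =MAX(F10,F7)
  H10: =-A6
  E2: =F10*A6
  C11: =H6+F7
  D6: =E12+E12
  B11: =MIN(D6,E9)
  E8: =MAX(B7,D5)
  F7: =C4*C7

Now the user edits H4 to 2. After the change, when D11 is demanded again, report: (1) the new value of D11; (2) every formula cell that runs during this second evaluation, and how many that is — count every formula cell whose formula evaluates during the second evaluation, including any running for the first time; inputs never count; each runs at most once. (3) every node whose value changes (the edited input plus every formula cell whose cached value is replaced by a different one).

New value of D11: -4.
Formula cells that run: none — 0 in total.
Values that change: H4.
Key observation: H4 is never demanded by the output, so the edit triggers no recomputation at all.

First evaluation (everything demanded from the output):
  C4 = 3 + -7 = -4
  C7 = MAX(-7, 3) = 3
  F7 = -4 * 3 = -12
  B7 = MAX(-12, -4) = -4
  H6 = MAX(-7, -12) = -7
  C11 = -7 + -12 = -19
  D11 = MAX(-19, -4) = -4

Propagation after the edit:
  H4 feeds no computation that the output demands — nothing is marked dirty and nothing runs.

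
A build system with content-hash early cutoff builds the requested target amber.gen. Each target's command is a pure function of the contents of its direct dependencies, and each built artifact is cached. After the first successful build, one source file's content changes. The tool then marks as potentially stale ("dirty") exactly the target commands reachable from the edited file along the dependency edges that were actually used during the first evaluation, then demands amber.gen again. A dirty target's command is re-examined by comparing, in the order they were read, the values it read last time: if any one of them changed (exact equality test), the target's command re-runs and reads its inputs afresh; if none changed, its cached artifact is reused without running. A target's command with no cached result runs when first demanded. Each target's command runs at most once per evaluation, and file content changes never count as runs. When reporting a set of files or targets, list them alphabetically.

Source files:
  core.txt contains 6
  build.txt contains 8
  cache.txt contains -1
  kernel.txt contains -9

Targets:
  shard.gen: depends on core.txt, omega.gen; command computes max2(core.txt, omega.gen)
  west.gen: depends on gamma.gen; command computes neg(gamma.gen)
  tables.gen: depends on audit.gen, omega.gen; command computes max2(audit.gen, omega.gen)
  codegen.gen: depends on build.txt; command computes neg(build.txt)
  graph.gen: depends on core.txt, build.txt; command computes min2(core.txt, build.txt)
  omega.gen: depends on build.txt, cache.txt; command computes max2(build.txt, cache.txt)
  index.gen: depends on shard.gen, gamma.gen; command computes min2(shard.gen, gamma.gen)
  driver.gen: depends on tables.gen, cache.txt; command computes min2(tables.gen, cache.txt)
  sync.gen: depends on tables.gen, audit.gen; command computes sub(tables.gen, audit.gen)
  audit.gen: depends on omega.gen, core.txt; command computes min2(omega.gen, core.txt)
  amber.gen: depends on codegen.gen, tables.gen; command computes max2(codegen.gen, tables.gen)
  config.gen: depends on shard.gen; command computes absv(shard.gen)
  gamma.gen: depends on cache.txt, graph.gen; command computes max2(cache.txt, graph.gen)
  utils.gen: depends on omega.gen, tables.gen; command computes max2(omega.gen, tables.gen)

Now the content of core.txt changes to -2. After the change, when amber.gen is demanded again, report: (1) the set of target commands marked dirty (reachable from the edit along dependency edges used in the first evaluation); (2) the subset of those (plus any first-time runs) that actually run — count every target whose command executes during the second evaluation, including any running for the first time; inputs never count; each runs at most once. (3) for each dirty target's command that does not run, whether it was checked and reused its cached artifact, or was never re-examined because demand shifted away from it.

First evaluation (everything demanded from the output):
  codegen.gen = neg(8) = -8
  omega.gen = max2(8, -1) = 8
  audit.gen = min2(8, 6) = 6
  tables.gen = max2(6, 8) = 8
  amber.gen = max2(-8, 8) = 8

Propagation after the edit:
  audit.gen: runs — core.txt 6->-2; result -2.
  tables.gen: runs — audit.gen 6->-2; result 8 (same value as before).
  amber.gen: checked — values it read are unchanged (codegen.gen unchanged, tables.gen unchanged); reused cached 8 without running.

Key observation: the change is absorbed at tables.gen — it re-runs but produces the same value, and the output's value is unchanged.

Marked dirty: amber.gen, audit.gen, tables.gen.
Target commands that run: audit.gen, tables.gen — 2 in total.
Checked but reused from cache: amber.gen.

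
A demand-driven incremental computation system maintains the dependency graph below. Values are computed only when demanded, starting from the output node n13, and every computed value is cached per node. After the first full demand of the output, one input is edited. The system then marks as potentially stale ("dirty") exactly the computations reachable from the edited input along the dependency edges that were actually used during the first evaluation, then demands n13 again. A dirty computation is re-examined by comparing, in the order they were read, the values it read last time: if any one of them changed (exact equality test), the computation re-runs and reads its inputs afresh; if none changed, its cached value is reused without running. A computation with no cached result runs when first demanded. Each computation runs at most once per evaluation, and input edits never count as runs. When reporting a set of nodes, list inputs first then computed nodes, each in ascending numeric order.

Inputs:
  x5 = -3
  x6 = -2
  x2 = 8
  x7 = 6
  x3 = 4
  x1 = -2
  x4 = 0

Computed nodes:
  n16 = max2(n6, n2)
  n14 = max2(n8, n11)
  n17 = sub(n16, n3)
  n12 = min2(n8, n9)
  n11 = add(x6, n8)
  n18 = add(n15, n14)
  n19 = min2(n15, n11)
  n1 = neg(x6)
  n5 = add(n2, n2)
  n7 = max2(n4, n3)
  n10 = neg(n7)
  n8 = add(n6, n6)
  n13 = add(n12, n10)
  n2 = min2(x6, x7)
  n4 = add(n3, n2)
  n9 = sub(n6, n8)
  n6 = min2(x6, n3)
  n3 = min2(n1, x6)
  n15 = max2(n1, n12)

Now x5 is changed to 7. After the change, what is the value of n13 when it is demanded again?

First evaluation (everything demanded from the output):
  n1 = neg(-2) = 2
  n2 = min2(-2, 6) = -2
  n3 = min2(2, -2) = -2
  n4 = add(-2, -2) = -4
  n6 = min2(-2, -2) = -2
  n7 = max2(-4, -2) = -2
  n8 = add(-2, -2) = -4
  n9 = sub(-2, -4) = 2
  n10 = neg(-2) = 2
  n12 = min2(-4, 2) = -4
  n13 = add(-4, 2) = -2

Propagation after the edit:
  x5 feeds no computation that the output demands — nothing is marked dirty and nothing runs.

Key observation: x5 is never demanded by the output, so the edit triggers no recomputation at all.

New value of n13: -2.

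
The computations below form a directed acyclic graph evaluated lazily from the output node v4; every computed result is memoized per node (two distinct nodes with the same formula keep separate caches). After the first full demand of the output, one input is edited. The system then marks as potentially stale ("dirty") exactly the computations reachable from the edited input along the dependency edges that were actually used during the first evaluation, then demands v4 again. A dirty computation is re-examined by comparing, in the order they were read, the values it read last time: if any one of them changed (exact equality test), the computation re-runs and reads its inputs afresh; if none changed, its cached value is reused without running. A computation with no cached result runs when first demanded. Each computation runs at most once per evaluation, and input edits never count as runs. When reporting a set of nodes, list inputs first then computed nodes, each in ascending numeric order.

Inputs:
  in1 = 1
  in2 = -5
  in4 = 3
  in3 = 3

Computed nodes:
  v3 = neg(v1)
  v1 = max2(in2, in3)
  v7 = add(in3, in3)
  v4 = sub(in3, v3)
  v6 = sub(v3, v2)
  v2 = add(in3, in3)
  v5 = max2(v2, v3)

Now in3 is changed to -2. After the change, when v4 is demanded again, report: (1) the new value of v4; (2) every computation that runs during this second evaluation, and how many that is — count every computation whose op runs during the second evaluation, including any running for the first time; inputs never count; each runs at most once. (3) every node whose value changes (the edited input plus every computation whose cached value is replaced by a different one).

First demand of the output computes:
  v1 = max2(-5, 3) = 3
  v3 = neg(3) = -3
  v4 = sub(3, -3) = 6

After the edit, cleaning proceeds:
  v1: a read changed (in3 3->-2) — executes, giving -2.
  v3: a read changed (v1 3->-2) — executes, giving 2.
  v4: a read changed (in3 3->-2; v3 -3->2) — executes, giving -4.

Demanding v4 again yields -4.
3 computations run: v1, v3, v4.
The nodes whose values change: in3, v1, v3, v4.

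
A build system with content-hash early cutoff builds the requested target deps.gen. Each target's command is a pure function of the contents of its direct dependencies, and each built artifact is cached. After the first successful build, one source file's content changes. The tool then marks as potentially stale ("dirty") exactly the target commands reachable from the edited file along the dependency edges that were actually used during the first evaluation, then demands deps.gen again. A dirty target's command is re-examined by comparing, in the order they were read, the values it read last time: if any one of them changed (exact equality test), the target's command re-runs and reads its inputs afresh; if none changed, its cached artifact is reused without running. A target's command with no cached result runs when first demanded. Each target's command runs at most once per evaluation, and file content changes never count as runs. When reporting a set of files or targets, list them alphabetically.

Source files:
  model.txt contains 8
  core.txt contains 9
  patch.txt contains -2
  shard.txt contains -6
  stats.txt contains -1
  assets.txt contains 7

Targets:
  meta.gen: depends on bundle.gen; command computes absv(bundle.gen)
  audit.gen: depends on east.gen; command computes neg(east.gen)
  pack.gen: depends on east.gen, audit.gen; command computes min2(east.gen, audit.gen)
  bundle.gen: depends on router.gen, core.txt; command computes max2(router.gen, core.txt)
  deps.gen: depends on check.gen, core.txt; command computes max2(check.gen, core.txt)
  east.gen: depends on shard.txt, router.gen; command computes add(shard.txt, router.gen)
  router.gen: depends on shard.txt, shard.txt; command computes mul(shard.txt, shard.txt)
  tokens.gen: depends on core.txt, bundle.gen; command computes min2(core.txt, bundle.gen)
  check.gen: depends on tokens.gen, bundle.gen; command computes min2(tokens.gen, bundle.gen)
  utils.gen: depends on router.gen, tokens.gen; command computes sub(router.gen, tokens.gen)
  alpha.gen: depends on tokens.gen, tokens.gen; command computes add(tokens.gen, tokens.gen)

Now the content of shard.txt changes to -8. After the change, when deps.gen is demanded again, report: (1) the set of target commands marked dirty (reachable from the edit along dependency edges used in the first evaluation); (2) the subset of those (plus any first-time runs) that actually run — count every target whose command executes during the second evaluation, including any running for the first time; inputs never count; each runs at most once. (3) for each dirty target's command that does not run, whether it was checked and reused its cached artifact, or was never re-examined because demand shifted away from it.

Marked dirty: bundle.gen, check.gen, deps.gen, router.gen, tokens.gen.
Target commands that run: bundle.gen, check.gen, router.gen, tokens.gen — 4 in total.
Checked but reused from cache: deps.gen.
Key observation: the cutoff stops propagation at deps.gen — its inputs' values are unchanged, so it reuses its cache.

First evaluation (everything demanded from the output):
  router.gen = mul(-6, -6) = 36
  bundle.gen = max2(36, 9) = 36
  tokens.gen = min2(9, 36) = 9
  check.gen = min2(9, 36) = 9
  deps.gen = max2(9, 9) = 9

Propagation after the edit:
  router.gen: runs — shard.txt -6->-8; shard.txt -6->-8; result 64.
  bundle.gen: runs — router.gen 36->64; result 64.
  tokens.gen: runs — bundle.gen 36->64; result 9 (same value as before).
  check.gen: runs — bundle.gen 36->64; result 9 (same value as before).
  deps.gen: checked — values it read are unchanged (check.gen unchanged, core.txt unchanged); reused cached 9 without running.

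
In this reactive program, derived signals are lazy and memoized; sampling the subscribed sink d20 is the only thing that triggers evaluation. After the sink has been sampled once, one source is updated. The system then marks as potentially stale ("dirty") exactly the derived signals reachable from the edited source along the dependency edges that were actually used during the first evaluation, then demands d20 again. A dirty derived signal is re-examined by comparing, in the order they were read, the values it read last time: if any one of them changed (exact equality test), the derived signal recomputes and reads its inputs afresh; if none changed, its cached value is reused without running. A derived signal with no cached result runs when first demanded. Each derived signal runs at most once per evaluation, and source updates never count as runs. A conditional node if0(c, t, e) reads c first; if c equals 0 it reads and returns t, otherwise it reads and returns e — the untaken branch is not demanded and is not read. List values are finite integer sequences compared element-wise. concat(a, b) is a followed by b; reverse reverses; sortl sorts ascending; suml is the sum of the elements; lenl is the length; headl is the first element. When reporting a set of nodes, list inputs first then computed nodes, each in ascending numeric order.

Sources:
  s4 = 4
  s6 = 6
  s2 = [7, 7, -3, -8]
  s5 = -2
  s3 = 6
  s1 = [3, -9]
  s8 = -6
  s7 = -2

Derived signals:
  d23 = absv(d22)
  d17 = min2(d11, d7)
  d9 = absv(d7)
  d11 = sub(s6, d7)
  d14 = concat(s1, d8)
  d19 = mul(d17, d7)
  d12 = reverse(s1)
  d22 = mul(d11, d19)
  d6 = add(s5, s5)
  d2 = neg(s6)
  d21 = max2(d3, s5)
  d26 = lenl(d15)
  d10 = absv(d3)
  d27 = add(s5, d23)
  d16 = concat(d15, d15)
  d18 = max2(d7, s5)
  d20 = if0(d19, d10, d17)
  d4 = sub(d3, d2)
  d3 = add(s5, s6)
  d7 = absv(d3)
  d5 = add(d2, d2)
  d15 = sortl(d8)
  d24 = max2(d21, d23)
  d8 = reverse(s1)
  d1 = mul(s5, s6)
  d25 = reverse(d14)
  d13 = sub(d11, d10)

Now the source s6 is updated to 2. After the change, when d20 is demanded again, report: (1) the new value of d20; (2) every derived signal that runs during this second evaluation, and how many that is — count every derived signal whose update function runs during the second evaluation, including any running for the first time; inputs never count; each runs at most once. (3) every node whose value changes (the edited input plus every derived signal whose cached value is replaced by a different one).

First demand of the output computes:
  d3 = add(-2, 6) = 4
  d7 = absv(4) = 4
  d11 = sub(6, 4) = 2
  d17 = min2(2, 4) = 2
  d19 = mul(2, 4) = 8
  d20 = if0(d19=8 -> else branch d17) = 2

After the edit, cleaning proceeds:
  d3: a read changed (s6 6->2) — executes, giving 0.
  d7: a read changed (d3 4->0) — executes, giving 0.
  d10: had never run; runs now, result 0.
  d11: a read changed (s6 6->2; d7 4->0) — executes, giving 2 — identical to its old value.
  d17: a read changed (d7 4->0) — executes, giving 0.
  d19: a read changed (d17 2->0; d7 4->0) — executes, giving 0.
  d20: a read changed (d19 8->0; d17 2->0) — executes, giving 0.

Note the branch switch — d10 had no cache and runs now for the first time.

Demanding d20 again yields 0.
7 derived signals run: d3, d7, d10, d11, d17, d19, d20.
The nodes whose values change: s6, d3, d7, d17, d19, d20.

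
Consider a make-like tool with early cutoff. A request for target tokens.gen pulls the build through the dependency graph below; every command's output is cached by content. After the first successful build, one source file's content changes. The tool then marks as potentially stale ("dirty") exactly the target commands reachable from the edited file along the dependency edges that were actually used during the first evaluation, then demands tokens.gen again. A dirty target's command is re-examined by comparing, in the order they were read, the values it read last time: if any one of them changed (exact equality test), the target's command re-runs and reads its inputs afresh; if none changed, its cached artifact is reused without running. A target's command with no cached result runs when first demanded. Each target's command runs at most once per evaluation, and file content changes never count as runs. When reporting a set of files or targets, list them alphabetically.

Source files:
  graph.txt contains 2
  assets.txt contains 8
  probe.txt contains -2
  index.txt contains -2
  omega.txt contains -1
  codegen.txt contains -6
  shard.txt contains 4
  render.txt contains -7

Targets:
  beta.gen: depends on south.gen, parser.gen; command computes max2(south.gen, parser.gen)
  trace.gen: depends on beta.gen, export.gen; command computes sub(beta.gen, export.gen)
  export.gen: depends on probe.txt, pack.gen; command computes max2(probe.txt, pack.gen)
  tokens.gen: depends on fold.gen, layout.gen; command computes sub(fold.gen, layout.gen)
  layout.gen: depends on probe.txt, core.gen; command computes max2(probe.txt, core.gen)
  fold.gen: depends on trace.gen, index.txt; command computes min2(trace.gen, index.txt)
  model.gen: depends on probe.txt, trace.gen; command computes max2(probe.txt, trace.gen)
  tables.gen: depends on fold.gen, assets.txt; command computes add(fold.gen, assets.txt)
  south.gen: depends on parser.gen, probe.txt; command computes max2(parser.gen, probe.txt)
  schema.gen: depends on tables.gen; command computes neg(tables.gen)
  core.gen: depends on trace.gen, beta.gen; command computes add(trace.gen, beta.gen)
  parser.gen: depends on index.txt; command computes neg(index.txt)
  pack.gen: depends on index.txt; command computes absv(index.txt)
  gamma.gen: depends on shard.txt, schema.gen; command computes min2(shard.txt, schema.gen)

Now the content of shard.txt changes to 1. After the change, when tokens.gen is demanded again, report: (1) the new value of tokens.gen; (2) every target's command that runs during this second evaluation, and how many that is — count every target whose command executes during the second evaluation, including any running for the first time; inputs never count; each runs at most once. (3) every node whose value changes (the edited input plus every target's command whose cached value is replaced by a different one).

First demand of the output computes:
  pack.gen = absv(-2) = 2
  export.gen = max2(-2, 2) = 2
  parser.gen = neg(-2) = 2
  south.gen = max2(2, -2) = 2
  beta.gen = max2(2, 2) = 2
  trace.gen = sub(2, 2) = 0
  core.gen = add(0, 2) = 2
  fold.gen = min2(0, -2) = -2
  layout.gen = max2(-2, 2) = 2
  tokens.gen = sub(-2, 2) = -4

After the edit, cleaning proceeds:
  shard.txt only reaches undemanded nodes; the second demand re-runs nothing.

Note the shortcut — shard.txt feeds only undemanded nodes, so no recomputation happens.

Demanding tokens.gen again yields -4.
0 target commands run: none.
The nodes whose values change: shard.txt.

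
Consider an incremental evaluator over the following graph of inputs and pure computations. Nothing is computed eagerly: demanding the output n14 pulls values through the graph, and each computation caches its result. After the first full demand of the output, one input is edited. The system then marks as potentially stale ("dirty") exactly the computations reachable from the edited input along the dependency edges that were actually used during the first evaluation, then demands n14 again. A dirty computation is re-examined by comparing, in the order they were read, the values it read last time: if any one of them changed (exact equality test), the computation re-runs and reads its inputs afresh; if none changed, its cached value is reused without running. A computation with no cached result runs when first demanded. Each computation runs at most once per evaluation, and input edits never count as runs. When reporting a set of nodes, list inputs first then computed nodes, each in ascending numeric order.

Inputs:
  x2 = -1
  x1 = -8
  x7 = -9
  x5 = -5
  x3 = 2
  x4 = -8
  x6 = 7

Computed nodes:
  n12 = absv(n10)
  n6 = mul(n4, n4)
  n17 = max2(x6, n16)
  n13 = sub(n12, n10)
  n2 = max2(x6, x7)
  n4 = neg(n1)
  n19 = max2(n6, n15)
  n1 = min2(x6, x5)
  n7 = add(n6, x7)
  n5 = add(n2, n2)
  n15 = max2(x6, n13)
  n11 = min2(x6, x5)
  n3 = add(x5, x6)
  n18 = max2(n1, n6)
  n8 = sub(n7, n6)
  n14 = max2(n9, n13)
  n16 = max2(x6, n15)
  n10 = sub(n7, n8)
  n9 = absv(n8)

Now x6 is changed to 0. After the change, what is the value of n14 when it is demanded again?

n14 now evaluates to 9.
The important point: n1 recomputes to an identical value, and the output ends up unchanged.

Initial pass — values computed on the first demand:
  n1 = min2(7, -5) = -5
  n4 = neg(-5) = 5
  n6 = mul(5, 5) = 25
  n7 = add(25, -9) = 16
  n8 = sub(16, 25) = -9
  n9 = absv(-9) = 9
  n10 = sub(16, -9) = 25
  n12 = absv(25) = 25
  n13 = sub(25, 25) = 0
  n14 = max2(9, 0) = 9

Second demand — change propagation:
  n1: re-runs because x6 7->0; new result -5 (unchanged).
  n4: re-examined; everything it read last time is the same (n1 unchanged) — cache 5 kept, no run.
  n6: re-examined; everything it read last time is the same (n4 unchanged, n4 unchanged) — cache 25 kept, no run.
  n7: re-examined; everything it read last time is the same (n6 unchanged, x7 unchanged) — cache 16 kept, no run.
  n8: re-examined; everything it read last time is the same (n7 unchanged, n6 unchanged) — cache -9 kept, no run.
  n9: re-examined; everything it read last time is the same (n8 unchanged) — cache 9 kept, no run.
  n10: re-examined; everything it read last time is the same (n7 unchanged, n8 unchanged) — cache 25 kept, no run.
  n12: re-examined; everything it read last time is the same (n10 unchanged) — cache 25 kept, no run.
  n13: re-examined; everything it read last time is the same (n12 unchanged, n10 unchanged) — cache 0 kept, no run.
  n14: re-examined; everything it read last time is the same (n9 unchanged, n13 unchanged) — cache 9 kept, no run.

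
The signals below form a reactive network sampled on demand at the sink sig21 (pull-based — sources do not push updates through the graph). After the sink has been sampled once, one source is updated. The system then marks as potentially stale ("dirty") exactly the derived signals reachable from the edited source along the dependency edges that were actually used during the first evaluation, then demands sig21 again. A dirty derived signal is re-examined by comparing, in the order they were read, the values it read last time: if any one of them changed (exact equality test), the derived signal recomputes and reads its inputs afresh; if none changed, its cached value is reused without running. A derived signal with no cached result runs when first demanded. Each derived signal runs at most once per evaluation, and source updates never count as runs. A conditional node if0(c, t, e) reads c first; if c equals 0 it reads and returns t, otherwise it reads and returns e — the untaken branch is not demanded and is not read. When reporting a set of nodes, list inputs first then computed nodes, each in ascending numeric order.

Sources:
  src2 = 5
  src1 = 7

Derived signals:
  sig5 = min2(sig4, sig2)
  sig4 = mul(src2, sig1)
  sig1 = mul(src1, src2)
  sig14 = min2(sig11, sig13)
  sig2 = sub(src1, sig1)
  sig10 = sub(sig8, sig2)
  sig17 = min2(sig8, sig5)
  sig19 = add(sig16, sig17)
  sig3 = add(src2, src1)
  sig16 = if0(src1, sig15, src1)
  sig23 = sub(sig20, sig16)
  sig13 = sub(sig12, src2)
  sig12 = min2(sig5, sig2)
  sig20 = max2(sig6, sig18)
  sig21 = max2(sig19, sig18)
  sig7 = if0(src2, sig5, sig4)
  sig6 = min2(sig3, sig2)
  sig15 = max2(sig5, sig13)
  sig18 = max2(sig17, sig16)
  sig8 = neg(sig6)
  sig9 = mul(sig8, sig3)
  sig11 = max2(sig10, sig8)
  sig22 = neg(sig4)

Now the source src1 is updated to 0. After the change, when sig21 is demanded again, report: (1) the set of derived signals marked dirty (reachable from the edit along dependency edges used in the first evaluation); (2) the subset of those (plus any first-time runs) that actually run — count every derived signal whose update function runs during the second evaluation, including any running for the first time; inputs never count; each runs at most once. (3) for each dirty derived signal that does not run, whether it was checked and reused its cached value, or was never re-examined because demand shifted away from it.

Dirty set: sig1, sig2, sig3, sig4, sig5, sig6, sig8, sig16, sig17, sig18, sig19, sig21.
Run set: sig1, sig2, sig3, sig4, sig5, sig6, sig8, sig12, sig13, sig15, sig16, sig17, sig18, sig19, sig21 (15 run).
All dirty derived signals ended up running.
The important point: the flipped condition pulls in fresh nodes; sig12, sig13, sig15 run for the first time.

Initial pass — values computed on the first demand:
  sig1 = mul(7, 5) = 35
  sig2 = sub(7, 35) = -28
  sig3 = add(5, 7) = 12
  sig4 = mul(5, 35) = 175
  sig5 = min2(175, -28) = -28
  sig6 = min2(12, -28) = -28
  sig8 = neg(-28) = 28
  sig16 = if0(src1=7 -> else branch src1) = 7
  sig17 = min2(28, -28) = -28
  sig18 = max2(-28, 7) = 7
  sig19 = add(7, -28) = -21
  sig21 = max2(-21, 7) = 7

Second demand — change propagation:
  sig1: re-runs because src1 7->0; new result 0.
  sig2: re-runs because src1 7->0; sig1 35->0; new result 0.
  sig3: re-runs because src1 7->0; new result 5.
  sig4: re-runs because sig1 35->0; new result 0.
  sig5: re-runs because sig4 175->0; sig2 -28->0; new result 0.
  sig6: re-runs because sig3 12->5; sig2 -28->0; new result 0.
  sig8: re-runs because sig6 -28->0; new result 0.
  sig12: newly demanded (no cache) — executes and yields 0.
  sig13: newly demanded (no cache) — executes and yields -5.
  sig15: newly demanded (no cache) — executes and yields 0.
  sig16: re-runs because src1 7->0; src1 7->0; new result 0.
  sig17: re-runs because sig8 28->0; sig5 -28->0; new result 0.
  sig18: re-runs because sig17 -28->0; sig16 7->0; new result 0.
  sig19: re-runs because sig16 7->0; sig17 -28->0; new result 0.
  sig21: re-runs because sig19 -21->0; sig18 7->0; new result 0.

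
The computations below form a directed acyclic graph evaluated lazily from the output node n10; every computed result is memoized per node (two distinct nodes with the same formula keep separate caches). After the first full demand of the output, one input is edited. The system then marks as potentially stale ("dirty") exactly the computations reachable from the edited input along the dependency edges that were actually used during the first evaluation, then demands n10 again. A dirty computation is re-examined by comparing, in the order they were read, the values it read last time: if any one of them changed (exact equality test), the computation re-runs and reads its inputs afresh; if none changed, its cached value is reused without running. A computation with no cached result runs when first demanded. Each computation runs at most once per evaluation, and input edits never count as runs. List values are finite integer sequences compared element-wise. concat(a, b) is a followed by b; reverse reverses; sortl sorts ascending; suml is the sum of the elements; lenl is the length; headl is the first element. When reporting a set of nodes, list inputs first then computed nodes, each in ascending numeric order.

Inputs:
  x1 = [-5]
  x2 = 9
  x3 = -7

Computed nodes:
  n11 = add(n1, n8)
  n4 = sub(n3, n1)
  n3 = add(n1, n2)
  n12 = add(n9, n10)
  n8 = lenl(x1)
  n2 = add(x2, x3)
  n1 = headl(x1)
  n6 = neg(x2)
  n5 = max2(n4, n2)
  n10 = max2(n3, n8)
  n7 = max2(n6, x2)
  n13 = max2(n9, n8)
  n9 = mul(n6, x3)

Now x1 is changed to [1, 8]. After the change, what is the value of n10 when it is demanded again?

First demand of the output computes:
  n1 = headl([-5]) = -5
  n2 = add(9, -7) = 2
  n3 = add(-5, 2) = -3
  n8 = lenl([-5]) = 1
  n10 = max2(-3, 1) = 1

After the edit, cleaning proceeds:
  n1: a read changed (x1 [-5]->[1, 8]) — executes, giving 1.
  n3: a read changed (n1 -5->1) — executes, giving 3.
  n8: a read changed (x1 [-5]->[1, 8]) — executes, giving 2.
  n10: a read changed (n3 -3->3; n8 1->2) — executes, giving 3.

Demanding n10 again yields 3.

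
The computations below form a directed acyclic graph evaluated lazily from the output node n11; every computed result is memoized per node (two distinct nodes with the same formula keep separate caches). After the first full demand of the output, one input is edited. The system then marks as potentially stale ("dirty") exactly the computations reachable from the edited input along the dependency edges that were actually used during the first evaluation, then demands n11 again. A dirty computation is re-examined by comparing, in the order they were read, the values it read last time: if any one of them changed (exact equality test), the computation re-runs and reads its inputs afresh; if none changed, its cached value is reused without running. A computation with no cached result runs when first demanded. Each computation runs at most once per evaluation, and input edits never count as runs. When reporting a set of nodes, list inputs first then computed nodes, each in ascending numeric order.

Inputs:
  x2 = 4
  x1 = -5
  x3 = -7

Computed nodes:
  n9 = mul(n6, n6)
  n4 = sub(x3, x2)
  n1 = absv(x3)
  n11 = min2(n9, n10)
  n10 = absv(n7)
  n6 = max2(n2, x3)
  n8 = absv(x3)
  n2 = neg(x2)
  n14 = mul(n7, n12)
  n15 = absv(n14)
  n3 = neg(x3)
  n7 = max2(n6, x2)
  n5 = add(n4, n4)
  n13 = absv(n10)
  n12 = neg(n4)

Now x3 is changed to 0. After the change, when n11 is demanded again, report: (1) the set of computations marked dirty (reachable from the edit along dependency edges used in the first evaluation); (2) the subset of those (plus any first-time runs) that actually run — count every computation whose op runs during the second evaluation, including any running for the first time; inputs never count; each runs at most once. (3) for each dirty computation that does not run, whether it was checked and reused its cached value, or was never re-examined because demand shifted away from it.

The edit dirties: n6, n7, n9, n10, n11.
4 computations run: n6, n7, n9, n11.
Cache hits after checking: n10.
Note where the cutoff bites: n10 is checked, finds nothing changed, and keeps its cache.

First demand of the output computes:
  n2 = neg(4) = -4
  n6 = max2(-4, -7) = -4
  n7 = max2(-4, 4) = 4
  n9 = mul(-4, -4) = 16
  n10 = absv(4) = 4
  n11 = min2(16, 4) = 4

After the edit, cleaning proceeds:
  n6: a read changed (x3 -7->0) — executes, giving 0.
  n7: a read changed (n6 -4->0) — executes, giving 4 — identical to its old value.
  n9: a read changed (n6 -4->0; n6 -4->0) — executes, giving 0.
  n10: dirty, but its reads are unchanged (n7 unchanged); cached 4 stands.
  n11: a read changed (n9 16->0) — executes, giving 0.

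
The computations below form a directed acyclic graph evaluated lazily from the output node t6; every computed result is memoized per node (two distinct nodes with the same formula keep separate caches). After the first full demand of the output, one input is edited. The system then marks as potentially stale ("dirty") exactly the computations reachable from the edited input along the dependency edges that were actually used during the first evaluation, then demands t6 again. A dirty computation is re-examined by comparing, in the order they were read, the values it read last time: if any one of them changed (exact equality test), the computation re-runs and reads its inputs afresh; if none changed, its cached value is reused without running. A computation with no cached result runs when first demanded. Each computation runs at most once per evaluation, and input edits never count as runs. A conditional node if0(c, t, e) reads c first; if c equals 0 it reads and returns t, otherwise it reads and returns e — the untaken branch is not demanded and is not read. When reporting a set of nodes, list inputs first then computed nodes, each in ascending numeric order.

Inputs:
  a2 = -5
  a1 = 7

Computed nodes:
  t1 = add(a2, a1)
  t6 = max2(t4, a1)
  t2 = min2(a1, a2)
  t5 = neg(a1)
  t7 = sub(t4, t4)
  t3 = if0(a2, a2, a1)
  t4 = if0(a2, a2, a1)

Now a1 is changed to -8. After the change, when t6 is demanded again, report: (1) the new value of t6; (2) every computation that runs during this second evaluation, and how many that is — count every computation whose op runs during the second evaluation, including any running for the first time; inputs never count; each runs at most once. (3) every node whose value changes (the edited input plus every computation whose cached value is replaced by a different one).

First demand of the output computes:
  t4 = if0(a2=-5 -> else branch a1) = 7
  t6 = max2(7, 7) = 7

After the edit, cleaning proceeds:
  t4: a read changed (a1 7->-8) — executes, giving -8.
  t6: a read changed (t4 7->-8; a1 7->-8) — executes, giving -8.

Demanding t6 again yields -8.
2 computations run: t4, t6.
The nodes whose values change: a1, t4, t6.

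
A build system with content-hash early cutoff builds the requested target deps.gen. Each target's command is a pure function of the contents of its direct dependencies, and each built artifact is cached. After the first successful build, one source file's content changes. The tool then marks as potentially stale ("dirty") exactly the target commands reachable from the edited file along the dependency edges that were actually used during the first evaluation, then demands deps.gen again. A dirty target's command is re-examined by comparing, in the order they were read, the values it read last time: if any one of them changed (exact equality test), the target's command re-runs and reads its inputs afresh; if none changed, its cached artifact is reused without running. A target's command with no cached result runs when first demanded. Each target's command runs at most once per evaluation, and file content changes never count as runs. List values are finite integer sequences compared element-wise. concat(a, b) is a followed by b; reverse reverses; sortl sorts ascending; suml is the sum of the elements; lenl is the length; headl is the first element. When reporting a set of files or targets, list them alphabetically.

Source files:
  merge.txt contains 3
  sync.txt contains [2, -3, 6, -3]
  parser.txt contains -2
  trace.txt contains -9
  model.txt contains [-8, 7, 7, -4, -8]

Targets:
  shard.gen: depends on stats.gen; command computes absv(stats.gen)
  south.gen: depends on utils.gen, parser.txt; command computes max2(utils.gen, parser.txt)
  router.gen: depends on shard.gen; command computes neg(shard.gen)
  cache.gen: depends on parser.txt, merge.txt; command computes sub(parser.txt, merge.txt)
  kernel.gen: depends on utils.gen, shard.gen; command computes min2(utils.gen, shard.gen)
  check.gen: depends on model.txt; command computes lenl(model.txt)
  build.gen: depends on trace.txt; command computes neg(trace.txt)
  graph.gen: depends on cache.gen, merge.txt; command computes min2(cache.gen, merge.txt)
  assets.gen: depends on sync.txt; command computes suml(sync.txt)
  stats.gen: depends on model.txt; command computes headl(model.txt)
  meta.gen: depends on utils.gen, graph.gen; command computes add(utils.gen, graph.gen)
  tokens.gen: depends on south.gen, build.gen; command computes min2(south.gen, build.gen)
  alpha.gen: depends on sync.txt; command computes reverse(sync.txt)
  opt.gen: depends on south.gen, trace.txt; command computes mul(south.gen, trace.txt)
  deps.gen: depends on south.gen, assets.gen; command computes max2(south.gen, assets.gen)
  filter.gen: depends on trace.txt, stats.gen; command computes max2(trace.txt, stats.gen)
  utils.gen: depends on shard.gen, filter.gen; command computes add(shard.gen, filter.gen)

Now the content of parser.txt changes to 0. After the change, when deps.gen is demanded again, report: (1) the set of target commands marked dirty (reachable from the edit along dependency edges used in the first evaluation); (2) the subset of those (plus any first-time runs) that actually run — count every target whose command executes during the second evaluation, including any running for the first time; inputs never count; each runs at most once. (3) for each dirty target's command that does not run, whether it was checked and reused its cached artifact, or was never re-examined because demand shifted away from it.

First evaluation (everything demanded from the output):
  assets.gen = suml([2, -3, 6, -3]) = 2
  stats.gen = headl([-8, 7, 7, -4, -8]) = -8
  filter.gen = max2(-9, -8) = -8
  shard.gen = absv(-8) = 8
  utils.gen = add(8, -8) = 0
  south.gen = max2(0, -2) = 0
  deps.gen = max2(0, 2) = 2

Propagation after the edit:
  south.gen: runs — parser.txt -2->0; result 0 (same value as before).
  deps.gen: checked — values it read are unchanged (south.gen unchanged, assets.gen unchanged); reused cached 2 without running.

Key observation: the change is absorbed at south.gen — it re-runs but produces the same value, and the output's value is unchanged.

Marked dirty: deps.gen, south.gen.
Target commands that run: south.gen — 1 in total.
Checked but reused from cache: deps.gen.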